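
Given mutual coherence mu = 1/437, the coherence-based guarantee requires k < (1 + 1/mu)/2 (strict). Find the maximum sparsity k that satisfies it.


1/mu = 437.
1 + 1/mu = 438.
(1 + 1/mu)/2 = 219 is an integer and the inequality is strict, so k_max = 219 - 1 = 218.

218


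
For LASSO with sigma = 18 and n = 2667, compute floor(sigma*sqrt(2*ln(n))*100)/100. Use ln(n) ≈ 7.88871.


ln(2667) ≈ 7.88871.
2*ln(n) ≈ 15.77742.
sqrt(2*ln(n)) ≈ sqrt(15.77742) ≈ 3.97208.
lambda ≈ 18*3.97208 = 71.49744.
floor(lambda*100)/100 = 71.49.

71.49


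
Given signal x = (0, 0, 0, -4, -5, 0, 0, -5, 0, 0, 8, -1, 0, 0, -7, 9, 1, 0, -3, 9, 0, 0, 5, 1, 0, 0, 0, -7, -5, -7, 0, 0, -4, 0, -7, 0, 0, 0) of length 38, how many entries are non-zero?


Non-zero positions: [3, 4, 7, 10, 11, 14, 15, 16, 18, 19, 22, 23, 27, 28, 29, 32, 34].
Sparsity = 17.

17


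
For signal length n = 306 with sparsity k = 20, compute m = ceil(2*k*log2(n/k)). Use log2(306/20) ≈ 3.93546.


log2(n/k) = log2(306/20) ≈ 3.93546.
2*k*log2(n/k) ≈ 2*20*3.93546 = 157.4184.
m = ceil(157.4184) = 158.

158


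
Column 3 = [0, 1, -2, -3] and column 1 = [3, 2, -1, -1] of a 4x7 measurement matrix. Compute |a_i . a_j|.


Inner product: 0*3 + 1*2 + -2*-1 + -3*-1
Products: [0, 2, 2, 3]
Sum = 7.
|dot| = 7.

7


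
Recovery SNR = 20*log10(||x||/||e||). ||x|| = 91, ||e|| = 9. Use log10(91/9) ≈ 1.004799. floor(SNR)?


||x||/||e|| = 91/9.
log10(91/9) ≈ 1.004799.
20*log10(||x||/||e||) ≈ 20*1.004799 = 20.09598.
floor(20.09598) = 20.

20


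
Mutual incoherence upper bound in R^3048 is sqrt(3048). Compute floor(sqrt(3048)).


55^2 = 3025 <= 3048 < 3136 = 56^2, so 55 <= sqrt(3048) < 56.
floor(sqrt(3048)) = 55.

55


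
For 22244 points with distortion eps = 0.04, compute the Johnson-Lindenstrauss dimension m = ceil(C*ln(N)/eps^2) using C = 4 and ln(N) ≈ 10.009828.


ln(22244) ≈ 10.009828.
eps^2 = 0.04^2 = 0.0016.
C*ln(N)/eps^2 ≈ 4*10.009828/0.0016 ≈ 25024.57.
m = ceil(25024.57) = 25025.

25025


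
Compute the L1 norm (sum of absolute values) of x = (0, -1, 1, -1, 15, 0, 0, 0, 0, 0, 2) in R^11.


Non-zero entries: [(1, -1), (2, 1), (3, -1), (4, 15), (10, 2)]
Absolute values: [1, 1, 1, 15, 2]
||x||_1 = sum = 20.

20


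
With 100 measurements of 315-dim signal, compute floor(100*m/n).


100*m/n = 100*100/315 ≈ 31.746.
floor = 31.

31


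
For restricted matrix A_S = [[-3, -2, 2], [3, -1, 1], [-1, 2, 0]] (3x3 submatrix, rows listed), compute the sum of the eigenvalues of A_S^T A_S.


Sum of eigenvalues of A_S^T A_S = trace(A_S^T A_S) = sum of squared column norms of A_S.
A_S^T A_S diagonal: [19, 9, 5].
trace = 19 + 9 + 5 = 33.

33


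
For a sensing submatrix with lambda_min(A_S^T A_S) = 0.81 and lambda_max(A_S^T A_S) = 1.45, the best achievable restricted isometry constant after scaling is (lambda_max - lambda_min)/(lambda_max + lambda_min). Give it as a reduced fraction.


lambda_max - lambda_min = 1.45 - 0.81 = 0.64.
lambda_max + lambda_min = 1.45 + 0.81 = 2.26.
delta = 0.64/2.26 = 64/226 = 32/113.

32/113


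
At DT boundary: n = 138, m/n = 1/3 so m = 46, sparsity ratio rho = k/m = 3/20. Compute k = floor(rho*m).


m = 1/3*138 = 46.
rho = 3/20.
rho*m = 3/20*46 = 6.9.
k = floor(6.9) = 6.

6


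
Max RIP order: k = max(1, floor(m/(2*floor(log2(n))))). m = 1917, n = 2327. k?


floor(log2(2327)) = 11.
2*11 = 22.
m/(2*floor(log2(n))) = 1917/22 ≈ 87.1364.
floor = 87.
k = max(1, 87) = 87.

87


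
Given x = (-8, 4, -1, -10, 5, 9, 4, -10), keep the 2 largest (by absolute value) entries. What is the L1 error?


Sorted |x_i| descending: [10, 10, 9, 8, 5, 4, 4, 1]
Keep top 2: [10, 10]
Tail entries: [9, 8, 5, 4, 4, 1]
L1 error = sum of tail = 31.

31


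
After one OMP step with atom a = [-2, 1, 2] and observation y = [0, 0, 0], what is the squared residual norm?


a^T a = 9.
a^T y = 0.
coeff = 0/9 = 0.
||r||^2 = 0.

0


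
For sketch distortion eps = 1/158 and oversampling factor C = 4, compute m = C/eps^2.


1/eps = 158.
(1/eps)^2 = 24964.
m = 4*24964 = 99856.

99856


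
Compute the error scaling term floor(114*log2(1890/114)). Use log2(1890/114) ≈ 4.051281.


log2(n/k) = log2(1890/114) ≈ 4.051281.
k*log2(n/k) ≈ 114*4.051281 = 461.846034.
floor(461.846034) = 461.

461


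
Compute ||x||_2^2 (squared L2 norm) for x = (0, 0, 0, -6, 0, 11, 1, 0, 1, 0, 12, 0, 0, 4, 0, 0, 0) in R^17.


Non-zero entries: [(3, -6), (5, 11), (6, 1), (8, 1), (10, 12), (13, 4)]
Squares: [36, 121, 1, 1, 144, 16]
||x||_2^2 = sum = 319.

319


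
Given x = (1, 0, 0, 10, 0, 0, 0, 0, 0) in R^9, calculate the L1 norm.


Non-zero entries: [(0, 1), (3, 10)]
Absolute values: [1, 10]
||x||_1 = sum = 11.

11


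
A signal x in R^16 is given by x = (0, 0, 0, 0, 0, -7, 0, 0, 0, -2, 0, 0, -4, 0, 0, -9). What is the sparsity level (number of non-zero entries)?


Non-zero positions: [5, 9, 12, 15].
Sparsity = 4.

4


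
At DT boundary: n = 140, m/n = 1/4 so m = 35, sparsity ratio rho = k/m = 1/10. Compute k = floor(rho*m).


m = 1/4*140 = 35.
rho = 1/10.
rho*m = 1/10*35 = 3.5.
k = floor(3.5) = 3.

3


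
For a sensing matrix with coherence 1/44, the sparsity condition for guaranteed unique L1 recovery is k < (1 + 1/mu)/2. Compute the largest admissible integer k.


1/mu = 44.
1 + 1/mu = 45.
(1 + 1/mu)/2 = 22.5 is not an integer, so k_max = floor(22.5) = 22.

22


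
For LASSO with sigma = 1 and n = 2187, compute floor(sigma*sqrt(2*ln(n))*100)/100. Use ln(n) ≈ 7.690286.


ln(2187) ≈ 7.690286.
2*ln(n) ≈ 15.380572.
sqrt(2*ln(n)) ≈ sqrt(15.380572) ≈ 3.921807.
lambda ≈ 1*3.921807 = 3.921807.
floor(lambda*100)/100 = 3.92.

3.92


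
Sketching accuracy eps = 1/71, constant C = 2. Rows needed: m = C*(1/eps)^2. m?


1/eps = 71.
(1/eps)^2 = 5041.
m = 2*5041 = 10082.

10082


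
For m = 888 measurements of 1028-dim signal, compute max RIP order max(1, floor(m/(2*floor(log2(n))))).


floor(log2(1028)) = 10.
2*10 = 20.
m/(2*floor(log2(n))) = 888/20 ≈ 44.4.
floor = 44.
k = max(1, 44) = 44.

44


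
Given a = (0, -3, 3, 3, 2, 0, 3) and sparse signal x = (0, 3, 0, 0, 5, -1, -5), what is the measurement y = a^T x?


Non-zero terms: ['-3*3', '2*5', '0*-1', '3*-5']
Products: [-9, 10, 0, -15]
y = sum = -14.

-14


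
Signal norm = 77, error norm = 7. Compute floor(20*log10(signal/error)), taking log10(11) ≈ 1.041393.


||x||/||e|| = 77/7 = 11.
log10(11) ≈ 1.041393.
20*log10(||x||/||e||) ≈ 20*1.041393 = 20.82786.
floor(20.82786) = 20.

20


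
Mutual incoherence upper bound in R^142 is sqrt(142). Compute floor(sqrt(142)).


11^2 = 121 <= 142 < 144 = 12^2, so 11 <= sqrt(142) < 12.
floor(sqrt(142)) = 11.

11


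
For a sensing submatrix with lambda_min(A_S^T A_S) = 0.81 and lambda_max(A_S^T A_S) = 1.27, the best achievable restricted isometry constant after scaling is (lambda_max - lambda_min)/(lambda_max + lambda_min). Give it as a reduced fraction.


lambda_max - lambda_min = 1.27 - 0.81 = 0.46.
lambda_max + lambda_min = 1.27 + 0.81 = 2.08.
delta = 0.46/2.08 = 46/208 = 23/104.

23/104


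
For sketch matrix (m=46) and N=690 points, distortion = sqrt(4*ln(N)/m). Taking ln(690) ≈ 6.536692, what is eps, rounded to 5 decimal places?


ln(690) ≈ 6.536692.
4*ln(N)/m ≈ 4*6.536692/46 ≈ 0.568408.
eps = sqrt(0.568408) ≈ 0.7539284 ≈ 0.75393.

0.75393


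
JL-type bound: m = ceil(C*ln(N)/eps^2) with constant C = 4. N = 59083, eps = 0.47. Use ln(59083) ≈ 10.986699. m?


ln(59083) ≈ 10.986699.
eps^2 = 0.47^2 = 0.2209.
C*ln(N)/eps^2 ≈ 4*10.986699/0.2209 ≈ 198.9443.
m = ceil(198.9443) = 199.

199


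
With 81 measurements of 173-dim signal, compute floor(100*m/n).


100*m/n = 100*81/173 ≈ 46.8208.
floor = 46.

46


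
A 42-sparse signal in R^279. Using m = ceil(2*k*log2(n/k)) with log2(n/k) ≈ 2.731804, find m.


log2(n/k) = log2(279/42) ≈ 2.731804.
2*k*log2(n/k) ≈ 2*42*2.731804 = 229.471536.
m = ceil(229.471536) = 230.

230


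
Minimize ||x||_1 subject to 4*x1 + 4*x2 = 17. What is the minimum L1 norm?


Axis intercepts:
  x1 = 17/4, x2 = 0: L1 = 17/4
  x1 = 0, x2 = 17/4: L1 = 17/4
x* = (17/4, 0)
||x*||_1 = 17/4.

17/4


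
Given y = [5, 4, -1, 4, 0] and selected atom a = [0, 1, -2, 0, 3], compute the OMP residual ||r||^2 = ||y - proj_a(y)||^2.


a^T a = 14.
a^T y = 6.
coeff = 6/14 = 3/7.
||r||^2 = 388/7.

388/7


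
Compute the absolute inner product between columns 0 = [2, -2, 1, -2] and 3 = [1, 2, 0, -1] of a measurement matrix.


Inner product: 2*1 + -2*2 + 1*0 + -2*-1
Products: [2, -4, 0, 2]
Sum = 0.
|dot| = 0.

0


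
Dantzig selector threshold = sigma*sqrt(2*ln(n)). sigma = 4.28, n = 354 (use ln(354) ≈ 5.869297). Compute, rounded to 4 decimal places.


ln(354) ≈ 5.869297.
2*ln(n) ≈ 11.738594.
sqrt(2*ln(n)) ≈ sqrt(11.738594) ≈ 3.426163.
threshold ≈ 4.28*3.426163 = 14.66397764 ≈ 14.6640.

14.6640


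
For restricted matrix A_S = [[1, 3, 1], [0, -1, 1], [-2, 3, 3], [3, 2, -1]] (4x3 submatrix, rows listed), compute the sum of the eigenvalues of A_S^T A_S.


Sum of eigenvalues of A_S^T A_S = trace(A_S^T A_S) = sum of squared column norms of A_S.
A_S^T A_S diagonal: [14, 23, 12].
trace = 14 + 23 + 12 = 49.

49


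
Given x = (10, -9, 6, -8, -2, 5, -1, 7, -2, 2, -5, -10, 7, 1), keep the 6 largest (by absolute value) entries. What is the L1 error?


Sorted |x_i| descending: [10, 10, 9, 8, 7, 7, 6, 5, 5, 2, 2, 2, 1, 1]
Keep top 6: [10, 10, 9, 8, 7, 7]
Tail entries: [6, 5, 5, 2, 2, 2, 1, 1]
L1 error = sum of tail = 24.

24


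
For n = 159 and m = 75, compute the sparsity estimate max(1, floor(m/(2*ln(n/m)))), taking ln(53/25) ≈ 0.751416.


n/m = 159/75 = 53/25.
ln(n/m) ≈ 0.751416.
2*ln(n/m) ≈ 1.502832.
m/(2*ln(n/m)) ≈ 75/1.502832 ≈ 49.9058.
floor = 49.
k_max = max(1, 49) = 49.

49


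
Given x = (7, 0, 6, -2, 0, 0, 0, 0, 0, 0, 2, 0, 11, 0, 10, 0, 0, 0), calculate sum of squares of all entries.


Non-zero entries: [(0, 7), (2, 6), (3, -2), (10, 2), (12, 11), (14, 10)]
Squares: [49, 36, 4, 4, 121, 100]
||x||_2^2 = sum = 314.

314


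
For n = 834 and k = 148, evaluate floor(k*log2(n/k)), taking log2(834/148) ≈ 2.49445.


log2(n/k) = log2(834/148) ≈ 2.49445.
k*log2(n/k) ≈ 148*2.49445 = 369.1786.
floor(369.1786) = 369.

369


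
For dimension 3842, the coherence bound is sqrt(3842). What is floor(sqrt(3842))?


61^2 = 3721 <= 3842 < 3844 = 62^2, so 61 <= sqrt(3842) < 62.
floor(sqrt(3842)) = 61.

61


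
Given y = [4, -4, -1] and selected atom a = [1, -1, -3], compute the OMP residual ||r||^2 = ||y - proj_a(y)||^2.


a^T a = 11.
a^T y = 11.
coeff = 11/11 = 1.
||r||^2 = 22.

22


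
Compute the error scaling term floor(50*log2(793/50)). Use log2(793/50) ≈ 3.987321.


log2(n/k) = log2(793/50) ≈ 3.987321.
k*log2(n/k) ≈ 50*3.987321 = 199.36605.
floor(199.36605) = 199.

199


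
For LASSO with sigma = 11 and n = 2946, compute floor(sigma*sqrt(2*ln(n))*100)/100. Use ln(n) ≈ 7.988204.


ln(2946) ≈ 7.988204.
2*ln(n) ≈ 15.976408.
sqrt(2*ln(n)) ≈ sqrt(15.976408) ≈ 3.99705.
lambda ≈ 11*3.99705 = 43.96755.
floor(lambda*100)/100 = 43.96.

43.96


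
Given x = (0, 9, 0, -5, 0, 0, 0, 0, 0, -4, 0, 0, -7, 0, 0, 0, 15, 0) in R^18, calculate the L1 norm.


Non-zero entries: [(1, 9), (3, -5), (9, -4), (12, -7), (16, 15)]
Absolute values: [9, 5, 4, 7, 15]
||x||_1 = sum = 40.

40


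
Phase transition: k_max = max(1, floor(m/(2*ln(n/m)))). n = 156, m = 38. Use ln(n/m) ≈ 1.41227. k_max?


n/m = 156/38 = 78/19.
ln(n/m) ≈ 1.41227.
2*ln(n/m) ≈ 2.82454.
m/(2*ln(n/m)) ≈ 38/2.82454 ≈ 13.4535.
floor = 13.
k_max = max(1, 13) = 13.

13


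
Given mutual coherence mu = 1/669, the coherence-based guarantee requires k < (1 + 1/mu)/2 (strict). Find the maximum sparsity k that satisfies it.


1/mu = 669.
1 + 1/mu = 670.
(1 + 1/mu)/2 = 335 is an integer and the inequality is strict, so k_max = 335 - 1 = 334.

334


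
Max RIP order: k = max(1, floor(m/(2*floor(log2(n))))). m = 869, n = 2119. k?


floor(log2(2119)) = 11.
2*11 = 22.
m/(2*floor(log2(n))) = 869/22 ≈ 39.5.
floor = 39.
k = max(1, 39) = 39.

39


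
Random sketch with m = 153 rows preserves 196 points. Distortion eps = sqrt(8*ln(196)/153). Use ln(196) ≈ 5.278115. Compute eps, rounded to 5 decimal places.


ln(196) ≈ 5.278115.
8*ln(N)/m ≈ 8*5.278115/153 ≈ 0.27597987.
eps = sqrt(0.27597987) ≈ 0.5253379 ≈ 0.52534.

0.52534


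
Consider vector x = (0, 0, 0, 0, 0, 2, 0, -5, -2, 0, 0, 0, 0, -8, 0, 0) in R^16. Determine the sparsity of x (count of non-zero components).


Non-zero positions: [5, 7, 8, 13].
Sparsity = 4.

4


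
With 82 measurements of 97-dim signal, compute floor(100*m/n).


100*m/n = 100*82/97 ≈ 84.5361.
floor = 84.

84


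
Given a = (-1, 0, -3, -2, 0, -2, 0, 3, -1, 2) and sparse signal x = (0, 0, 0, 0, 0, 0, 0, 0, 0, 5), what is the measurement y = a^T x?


Non-zero terms: ['2*5']
Products: [10]
y = sum = 10.

10


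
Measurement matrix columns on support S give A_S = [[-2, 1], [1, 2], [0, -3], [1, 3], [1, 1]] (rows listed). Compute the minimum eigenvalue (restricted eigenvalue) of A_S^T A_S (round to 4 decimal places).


A_S^T A_S = [[7, 4], [4, 24]].
trace = 31.
det = 152.
disc = trace^2 - 4*det = 961 - 4*152 = 353.
sqrt(353) ≈ 18.788294.
lam_min = (31 - sqrt(353))/2 ≈ (31 - 18.788294)/2 = 6.105853 ≈ 6.1059.

6.1059


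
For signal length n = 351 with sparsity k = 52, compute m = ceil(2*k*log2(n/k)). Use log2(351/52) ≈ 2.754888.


log2(n/k) = log2(351/52) ≈ 2.754888.
2*k*log2(n/k) ≈ 2*52*2.754888 = 286.508352.
m = ceil(286.508352) = 287.

287


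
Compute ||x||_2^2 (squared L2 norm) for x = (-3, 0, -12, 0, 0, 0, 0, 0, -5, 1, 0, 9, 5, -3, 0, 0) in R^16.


Non-zero entries: [(0, -3), (2, -12), (8, -5), (9, 1), (11, 9), (12, 5), (13, -3)]
Squares: [9, 144, 25, 1, 81, 25, 9]
||x||_2^2 = sum = 294.

294


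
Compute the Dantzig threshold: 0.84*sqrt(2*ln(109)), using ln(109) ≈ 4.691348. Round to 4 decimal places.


ln(109) ≈ 4.691348.
2*ln(n) ≈ 9.382696.
sqrt(2*ln(n)) ≈ sqrt(9.382696) ≈ 3.063119.
threshold ≈ 0.84*3.063119 = 2.57301996 ≈ 2.5730.

2.5730


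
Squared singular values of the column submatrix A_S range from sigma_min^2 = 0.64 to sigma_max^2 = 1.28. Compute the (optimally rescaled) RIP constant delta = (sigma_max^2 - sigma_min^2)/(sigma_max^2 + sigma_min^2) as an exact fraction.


lambda_max - lambda_min = 1.28 - 0.64 = 0.64.
lambda_max + lambda_min = 1.28 + 0.64 = 1.92.
delta = 0.64/1.92 = 64/192 = 1/3.

1/3


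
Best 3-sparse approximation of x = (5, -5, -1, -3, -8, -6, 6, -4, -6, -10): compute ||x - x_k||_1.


Sorted |x_i| descending: [10, 8, 6, 6, 6, 5, 5, 4, 3, 1]
Keep top 3: [10, 8, 6]
Tail entries: [6, 6, 5, 5, 4, 3, 1]
L1 error = sum of tail = 30.

30


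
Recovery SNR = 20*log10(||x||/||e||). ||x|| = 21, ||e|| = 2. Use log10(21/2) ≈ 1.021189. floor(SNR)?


||x||/||e|| = 21/2.
log10(21/2) ≈ 1.021189.
20*log10(||x||/||e||) ≈ 20*1.021189 = 20.42378.
floor(20.42378) = 20.

20


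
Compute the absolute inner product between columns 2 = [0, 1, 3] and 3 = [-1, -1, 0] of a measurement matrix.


Inner product: 0*-1 + 1*-1 + 3*0
Products: [0, -1, 0]
Sum = -1.
|dot| = 1.

1


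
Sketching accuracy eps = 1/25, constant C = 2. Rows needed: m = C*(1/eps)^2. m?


1/eps = 25.
(1/eps)^2 = 625.
m = 2*625 = 1250.

1250


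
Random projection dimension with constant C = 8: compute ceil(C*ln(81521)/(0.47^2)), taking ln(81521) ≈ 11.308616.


ln(81521) ≈ 11.308616.
eps^2 = 0.47^2 = 0.2209.
C*ln(N)/eps^2 ≈ 8*11.308616/0.2209 ≈ 409.547.
m = ceil(409.547) = 410.

410


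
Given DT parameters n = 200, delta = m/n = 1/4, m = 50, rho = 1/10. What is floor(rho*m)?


m = 1/4*200 = 50.
rho = 1/10.
rho*m = 1/10*50 = 5.
k = floor(5) = 5.

5


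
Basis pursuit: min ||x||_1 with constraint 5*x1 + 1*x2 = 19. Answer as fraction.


Axis intercepts:
  x1 = 19/5, x2 = 0: L1 = 19/5
  x1 = 0, x2 = 19: L1 = 19
x* = (19/5, 0)
||x*||_1 = 19/5.

19/5


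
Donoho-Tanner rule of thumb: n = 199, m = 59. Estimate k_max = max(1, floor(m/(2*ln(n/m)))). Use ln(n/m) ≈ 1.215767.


n/m = 199/59.
ln(n/m) ≈ 1.215767.
2*ln(n/m) ≈ 2.431534.
m/(2*ln(n/m)) ≈ 59/2.431534 ≈ 24.2645.
floor = 24.
k_max = max(1, 24) = 24.

24


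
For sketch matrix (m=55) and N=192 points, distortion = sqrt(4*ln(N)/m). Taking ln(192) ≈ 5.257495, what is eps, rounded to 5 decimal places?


ln(192) ≈ 5.257495.
4*ln(N)/m ≈ 4*5.257495/55 ≈ 0.38236327.
eps = sqrt(0.38236327) ≈ 0.6183553 ≈ 0.61836.

0.61836


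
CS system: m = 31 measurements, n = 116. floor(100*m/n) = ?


100*m/n = 100*31/116 ≈ 26.7241.
floor = 26.

26


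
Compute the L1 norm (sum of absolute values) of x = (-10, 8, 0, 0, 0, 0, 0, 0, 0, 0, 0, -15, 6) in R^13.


Non-zero entries: [(0, -10), (1, 8), (11, -15), (12, 6)]
Absolute values: [10, 8, 15, 6]
||x||_1 = sum = 39.

39


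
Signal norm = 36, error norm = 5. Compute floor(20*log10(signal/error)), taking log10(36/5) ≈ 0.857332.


||x||/||e|| = 36/5.
log10(36/5) ≈ 0.857332.
20*log10(||x||/||e||) ≈ 20*0.857332 = 17.14664.
floor(17.14664) = 17.

17


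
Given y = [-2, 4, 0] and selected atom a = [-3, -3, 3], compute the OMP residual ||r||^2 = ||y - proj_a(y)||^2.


a^T a = 27.
a^T y = -6.
coeff = -6/27 = -2/9.
||r||^2 = 56/3.

56/3


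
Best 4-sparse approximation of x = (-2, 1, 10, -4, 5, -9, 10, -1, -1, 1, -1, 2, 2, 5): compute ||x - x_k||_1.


Sorted |x_i| descending: [10, 10, 9, 5, 5, 4, 2, 2, 2, 1, 1, 1, 1, 1]
Keep top 4: [10, 10, 9, 5]
Tail entries: [5, 4, 2, 2, 2, 1, 1, 1, 1, 1]
L1 error = sum of tail = 20.

20


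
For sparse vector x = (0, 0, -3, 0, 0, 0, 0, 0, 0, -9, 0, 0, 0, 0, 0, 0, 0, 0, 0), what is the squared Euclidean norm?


Non-zero entries: [(2, -3), (9, -9)]
Squares: [9, 81]
||x||_2^2 = sum = 90.

90


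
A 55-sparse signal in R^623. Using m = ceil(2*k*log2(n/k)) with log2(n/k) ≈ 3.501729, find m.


log2(n/k) = log2(623/55) ≈ 3.501729.
2*k*log2(n/k) ≈ 2*55*3.501729 = 385.19019.
m = ceil(385.19019) = 386.

386


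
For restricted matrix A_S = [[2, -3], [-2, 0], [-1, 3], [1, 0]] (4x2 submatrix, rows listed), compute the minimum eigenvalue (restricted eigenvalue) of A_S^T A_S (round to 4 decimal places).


A_S^T A_S = [[10, -9], [-9, 18]].
trace = 28.
det = 99.
disc = trace^2 - 4*det = 784 - 4*99 = 388.
sqrt(388) ≈ 19.697716.
lam_min = (28 - sqrt(388))/2 ≈ (28 - 19.697716)/2 = 4.151142 ≈ 4.1511.

4.1511


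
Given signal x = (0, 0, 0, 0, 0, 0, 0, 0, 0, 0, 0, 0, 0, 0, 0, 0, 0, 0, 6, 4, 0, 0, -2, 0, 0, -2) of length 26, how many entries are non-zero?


Non-zero positions: [18, 19, 22, 25].
Sparsity = 4.

4


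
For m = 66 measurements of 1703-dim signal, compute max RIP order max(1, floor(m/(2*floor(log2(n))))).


floor(log2(1703)) = 10.
2*10 = 20.
m/(2*floor(log2(n))) = 66/20 ≈ 3.3.
floor = 3.
k = max(1, 3) = 3.

3


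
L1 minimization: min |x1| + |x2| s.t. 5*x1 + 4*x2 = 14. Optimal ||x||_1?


Axis intercepts:
  x1 = 14/5, x2 = 0: L1 = 14/5
  x1 = 0, x2 = 7/2: L1 = 7/2
x* = (14/5, 0)
||x*||_1 = 14/5.

14/5


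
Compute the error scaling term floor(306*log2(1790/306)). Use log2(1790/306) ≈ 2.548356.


log2(n/k) = log2(1790/306) ≈ 2.548356.
k*log2(n/k) ≈ 306*2.548356 = 779.796936.
floor(779.796936) = 779.

779


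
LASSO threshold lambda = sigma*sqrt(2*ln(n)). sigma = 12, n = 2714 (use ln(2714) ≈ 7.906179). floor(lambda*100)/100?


ln(2714) ≈ 7.906179.
2*ln(n) ≈ 15.812358.
sqrt(2*ln(n)) ≈ sqrt(15.812358) ≈ 3.976476.
lambda ≈ 12*3.976476 = 47.717712.
floor(lambda*100)/100 = 47.71.

47.71


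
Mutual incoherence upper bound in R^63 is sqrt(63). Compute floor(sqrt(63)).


7^2 = 49 <= 63 < 64 = 8^2, so 7 <= sqrt(63) < 8.
floor(sqrt(63)) = 7.

7


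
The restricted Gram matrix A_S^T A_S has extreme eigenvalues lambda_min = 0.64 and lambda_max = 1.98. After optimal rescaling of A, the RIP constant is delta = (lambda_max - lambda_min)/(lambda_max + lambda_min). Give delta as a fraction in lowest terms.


lambda_max - lambda_min = 1.98 - 0.64 = 1.34.
lambda_max + lambda_min = 1.98 + 0.64 = 2.62.
delta = 1.34/2.62 = 134/262 = 67/131.

67/131


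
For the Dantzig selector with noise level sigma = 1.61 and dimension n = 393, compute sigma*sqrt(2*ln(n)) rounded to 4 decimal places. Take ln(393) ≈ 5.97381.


ln(393) ≈ 5.97381.
2*ln(n) ≈ 11.94762.
sqrt(2*ln(n)) ≈ sqrt(11.94762) ≈ 3.456533.
threshold ≈ 1.61*3.456533 = 5.56501813 ≈ 5.5650.

5.5650


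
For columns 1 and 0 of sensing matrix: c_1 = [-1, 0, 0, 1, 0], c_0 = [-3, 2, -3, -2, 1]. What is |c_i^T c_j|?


Inner product: -1*-3 + 0*2 + 0*-3 + 1*-2 + 0*1
Products: [3, 0, 0, -2, 0]
Sum = 1.
|dot| = 1.

1


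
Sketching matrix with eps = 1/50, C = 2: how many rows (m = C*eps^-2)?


1/eps = 50.
(1/eps)^2 = 2500.
m = 2*2500 = 5000.

5000


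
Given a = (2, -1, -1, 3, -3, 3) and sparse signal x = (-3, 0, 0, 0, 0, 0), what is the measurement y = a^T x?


Non-zero terms: ['2*-3']
Products: [-6]
y = sum = -6.

-6


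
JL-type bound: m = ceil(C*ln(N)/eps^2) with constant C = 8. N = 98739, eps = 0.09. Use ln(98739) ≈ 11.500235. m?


ln(98739) ≈ 11.500235.
eps^2 = 0.09^2 = 0.0081.
C*ln(N)/eps^2 ≈ 8*11.500235/0.0081 ≈ 11358.2568.
m = ceil(11358.2568) = 11359.

11359


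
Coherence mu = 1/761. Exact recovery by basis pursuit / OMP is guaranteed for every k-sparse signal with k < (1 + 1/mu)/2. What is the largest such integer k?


1/mu = 761.
1 + 1/mu = 762.
(1 + 1/mu)/2 = 381 is an integer and the inequality is strict, so k_max = 381 - 1 = 380.

380


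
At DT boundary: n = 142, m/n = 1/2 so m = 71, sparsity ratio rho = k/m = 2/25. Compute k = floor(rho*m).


m = 1/2*142 = 71.
rho = 2/25.
rho*m = 2/25*71 = 5.68.
k = floor(5.68) = 5.

5


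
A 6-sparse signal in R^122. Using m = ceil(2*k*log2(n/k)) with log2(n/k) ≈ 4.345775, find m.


log2(n/k) = log2(122/6) ≈ 4.345775.
2*k*log2(n/k) ≈ 2*6*4.345775 = 52.1493.
m = ceil(52.1493) = 53.

53


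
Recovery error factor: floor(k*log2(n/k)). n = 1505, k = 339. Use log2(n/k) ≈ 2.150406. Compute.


log2(n/k) = log2(1505/339) ≈ 2.150406.
k*log2(n/k) ≈ 339*2.150406 = 728.987634.
floor(728.987634) = 728.

728


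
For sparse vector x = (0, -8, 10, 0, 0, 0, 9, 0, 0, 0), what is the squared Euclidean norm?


Non-zero entries: [(1, -8), (2, 10), (6, 9)]
Squares: [64, 100, 81]
||x||_2^2 = sum = 245.

245


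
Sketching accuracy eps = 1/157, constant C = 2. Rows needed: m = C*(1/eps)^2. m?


1/eps = 157.
(1/eps)^2 = 24649.
m = 2*24649 = 49298.

49298


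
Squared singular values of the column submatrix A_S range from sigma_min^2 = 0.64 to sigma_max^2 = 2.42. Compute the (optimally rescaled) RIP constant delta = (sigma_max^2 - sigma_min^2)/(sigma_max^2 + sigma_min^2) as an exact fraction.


lambda_max - lambda_min = 2.42 - 0.64 = 1.78.
lambda_max + lambda_min = 2.42 + 0.64 = 3.06.
delta = 1.78/3.06 = 178/306 = 89/153.

89/153


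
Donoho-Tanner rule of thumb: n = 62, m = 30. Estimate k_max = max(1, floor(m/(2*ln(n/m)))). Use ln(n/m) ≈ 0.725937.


n/m = 62/30 = 31/15.
ln(n/m) ≈ 0.725937.
2*ln(n/m) ≈ 1.451874.
m/(2*ln(n/m)) ≈ 30/1.451874 ≈ 20.663.
floor = 20.
k_max = max(1, 20) = 20.

20


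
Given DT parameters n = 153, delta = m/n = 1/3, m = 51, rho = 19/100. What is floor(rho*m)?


m = 1/3*153 = 51.
rho = 19/100.
rho*m = 19/100*51 = 9.69.
k = floor(9.69) = 9.

9


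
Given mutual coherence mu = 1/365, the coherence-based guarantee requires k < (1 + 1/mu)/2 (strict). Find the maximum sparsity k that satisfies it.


1/mu = 365.
1 + 1/mu = 366.
(1 + 1/mu)/2 = 183 is an integer and the inequality is strict, so k_max = 183 - 1 = 182.

182


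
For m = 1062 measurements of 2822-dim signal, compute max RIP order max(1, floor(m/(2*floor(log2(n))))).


floor(log2(2822)) = 11.
2*11 = 22.
m/(2*floor(log2(n))) = 1062/22 ≈ 48.2727.
floor = 48.
k = max(1, 48) = 48.

48


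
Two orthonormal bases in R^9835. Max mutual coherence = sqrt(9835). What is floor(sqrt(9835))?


99^2 = 9801 <= 9835 < 10000 = 100^2, so 99 <= sqrt(9835) < 100.
floor(sqrt(9835)) = 99.

99


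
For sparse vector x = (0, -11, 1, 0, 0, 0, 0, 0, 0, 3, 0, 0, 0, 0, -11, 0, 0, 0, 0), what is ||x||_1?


Non-zero entries: [(1, -11), (2, 1), (9, 3), (14, -11)]
Absolute values: [11, 1, 3, 11]
||x||_1 = sum = 26.

26


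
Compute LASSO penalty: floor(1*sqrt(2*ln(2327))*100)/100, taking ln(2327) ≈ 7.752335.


ln(2327) ≈ 7.752335.
2*ln(n) ≈ 15.50467.
sqrt(2*ln(n)) ≈ sqrt(15.50467) ≈ 3.937597.
lambda ≈ 1*3.937597 = 3.937597.
floor(lambda*100)/100 = 3.93.

3.93


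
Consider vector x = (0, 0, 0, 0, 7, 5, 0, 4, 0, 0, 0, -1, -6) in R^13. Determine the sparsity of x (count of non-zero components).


Non-zero positions: [4, 5, 7, 11, 12].
Sparsity = 5.

5


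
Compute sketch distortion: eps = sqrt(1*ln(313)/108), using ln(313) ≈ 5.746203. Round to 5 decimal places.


ln(313) ≈ 5.746203.
1*ln(N)/m ≈ 1*5.746203/108 ≈ 0.05320558.
eps = sqrt(0.05320558) ≈ 0.2306633 ≈ 0.23066.

0.23066


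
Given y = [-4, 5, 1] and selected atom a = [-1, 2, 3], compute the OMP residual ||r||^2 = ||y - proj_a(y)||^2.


a^T a = 14.
a^T y = 17.
coeff = 17/14 = 17/14.
||r||^2 = 299/14.

299/14


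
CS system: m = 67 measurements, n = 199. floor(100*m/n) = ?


100*m/n = 100*67/199 ≈ 33.6683.
floor = 33.

33


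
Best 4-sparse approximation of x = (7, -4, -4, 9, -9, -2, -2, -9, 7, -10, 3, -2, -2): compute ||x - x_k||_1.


Sorted |x_i| descending: [10, 9, 9, 9, 7, 7, 4, 4, 3, 2, 2, 2, 2]
Keep top 4: [10, 9, 9, 9]
Tail entries: [7, 7, 4, 4, 3, 2, 2, 2, 2]
L1 error = sum of tail = 33.

33


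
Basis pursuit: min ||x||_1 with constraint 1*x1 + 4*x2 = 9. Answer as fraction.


Axis intercepts:
  x1 = 9, x2 = 0: L1 = 9
  x1 = 0, x2 = 9/4: L1 = 9/4
x* = (0, 9/4)
||x*||_1 = 9/4.

9/4


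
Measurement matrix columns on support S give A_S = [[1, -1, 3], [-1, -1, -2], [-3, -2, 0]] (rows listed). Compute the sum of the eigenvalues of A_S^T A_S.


Sum of eigenvalues of A_S^T A_S = trace(A_S^T A_S) = sum of squared column norms of A_S.
A_S^T A_S diagonal: [11, 6, 13].
trace = 11 + 6 + 13 = 30.

30


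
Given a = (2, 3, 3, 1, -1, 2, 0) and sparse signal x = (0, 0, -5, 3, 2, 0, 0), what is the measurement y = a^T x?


Non-zero terms: ['3*-5', '1*3', '-1*2']
Products: [-15, 3, -2]
y = sum = -14.

-14


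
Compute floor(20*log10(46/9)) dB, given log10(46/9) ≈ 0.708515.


||x||/||e|| = 46/9.
log10(46/9) ≈ 0.708515.
20*log10(||x||/||e||) ≈ 20*0.708515 = 14.1703.
floor(14.1703) = 14.

14


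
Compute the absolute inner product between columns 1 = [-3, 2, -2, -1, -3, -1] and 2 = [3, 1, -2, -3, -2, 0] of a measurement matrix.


Inner product: -3*3 + 2*1 + -2*-2 + -1*-3 + -3*-2 + -1*0
Products: [-9, 2, 4, 3, 6, 0]
Sum = 6.
|dot| = 6.

6


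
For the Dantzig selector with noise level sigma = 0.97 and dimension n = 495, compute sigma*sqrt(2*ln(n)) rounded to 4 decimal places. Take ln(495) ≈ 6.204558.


ln(495) ≈ 6.204558.
2*ln(n) ≈ 12.409116.
sqrt(2*ln(n)) ≈ sqrt(12.409116) ≈ 3.522658.
threshold ≈ 0.97*3.522658 = 3.41697826 ≈ 3.4170.

3.4170


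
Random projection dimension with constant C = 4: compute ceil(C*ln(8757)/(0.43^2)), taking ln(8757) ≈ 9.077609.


ln(8757) ≈ 9.077609.
eps^2 = 0.43^2 = 0.1849.
C*ln(N)/eps^2 ≈ 4*9.077609/0.1849 ≈ 196.3788.
m = ceil(196.3788) = 197.

197


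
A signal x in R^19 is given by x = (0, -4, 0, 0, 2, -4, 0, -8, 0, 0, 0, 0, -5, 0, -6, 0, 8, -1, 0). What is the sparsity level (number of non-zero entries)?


Non-zero positions: [1, 4, 5, 7, 12, 14, 16, 17].
Sparsity = 8.

8


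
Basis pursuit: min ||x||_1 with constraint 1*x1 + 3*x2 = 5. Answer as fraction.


Axis intercepts:
  x1 = 5, x2 = 0: L1 = 5
  x1 = 0, x2 = 5/3: L1 = 5/3
x* = (0, 5/3)
||x*||_1 = 5/3.

5/3


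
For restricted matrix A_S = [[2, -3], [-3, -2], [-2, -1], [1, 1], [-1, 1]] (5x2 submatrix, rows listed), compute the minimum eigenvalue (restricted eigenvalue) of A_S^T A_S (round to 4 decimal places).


A_S^T A_S = [[19, 2], [2, 16]].
trace = 35.
det = 300.
disc = trace^2 - 4*det = 1225 - 4*300 = 25.
sqrt(25) = 5.
lam_min = (35 - 5)/2 = 15 = 15.0000.

15.0000


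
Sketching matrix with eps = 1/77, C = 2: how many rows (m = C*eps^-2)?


1/eps = 77.
(1/eps)^2 = 5929.
m = 2*5929 = 11858.

11858


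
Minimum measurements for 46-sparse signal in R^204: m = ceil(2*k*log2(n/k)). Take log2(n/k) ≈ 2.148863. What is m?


log2(n/k) = log2(204/46) ≈ 2.148863.
2*k*log2(n/k) ≈ 2*46*2.148863 = 197.695396.
m = ceil(197.695396) = 198.

198


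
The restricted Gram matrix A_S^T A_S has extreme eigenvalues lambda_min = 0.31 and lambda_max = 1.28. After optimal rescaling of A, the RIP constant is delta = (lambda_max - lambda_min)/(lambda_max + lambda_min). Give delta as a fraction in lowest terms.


lambda_max - lambda_min = 1.28 - 0.31 = 0.97.
lambda_max + lambda_min = 1.28 + 0.31 = 1.59.
delta = 0.97/1.59 = 97/159.

97/159


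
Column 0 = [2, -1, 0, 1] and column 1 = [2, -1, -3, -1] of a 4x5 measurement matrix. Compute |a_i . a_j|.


Inner product: 2*2 + -1*-1 + 0*-3 + 1*-1
Products: [4, 1, 0, -1]
Sum = 4.
|dot| = 4.

4


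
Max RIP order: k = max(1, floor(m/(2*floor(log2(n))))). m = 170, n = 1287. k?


floor(log2(1287)) = 10.
2*10 = 20.
m/(2*floor(log2(n))) = 170/20 ≈ 8.5.
floor = 8.
k = max(1, 8) = 8.

8


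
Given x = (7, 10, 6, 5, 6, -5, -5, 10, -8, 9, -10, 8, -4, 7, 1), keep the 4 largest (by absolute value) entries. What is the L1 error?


Sorted |x_i| descending: [10, 10, 10, 9, 8, 8, 7, 7, 6, 6, 5, 5, 5, 4, 1]
Keep top 4: [10, 10, 10, 9]
Tail entries: [8, 8, 7, 7, 6, 6, 5, 5, 5, 4, 1]
L1 error = sum of tail = 62.

62


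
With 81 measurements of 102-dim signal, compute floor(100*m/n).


100*m/n = 100*81/102 ≈ 79.4118.
floor = 79.

79


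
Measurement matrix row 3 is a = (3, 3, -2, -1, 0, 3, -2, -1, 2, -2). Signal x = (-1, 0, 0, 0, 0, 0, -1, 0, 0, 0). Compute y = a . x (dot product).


Non-zero terms: ['3*-1', '-2*-1']
Products: [-3, 2]
y = sum = -1.

-1


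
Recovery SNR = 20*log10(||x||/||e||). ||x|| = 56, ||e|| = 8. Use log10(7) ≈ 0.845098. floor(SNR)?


||x||/||e|| = 56/8 = 7.
log10(7) ≈ 0.845098.
20*log10(||x||/||e||) ≈ 20*0.845098 = 16.90196.
floor(16.90196) = 16.

16


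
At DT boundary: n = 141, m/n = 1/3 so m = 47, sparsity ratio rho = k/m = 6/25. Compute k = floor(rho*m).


m = 1/3*141 = 47.
rho = 6/25.
rho*m = 6/25*47 = 11.28.
k = floor(11.28) = 11.

11


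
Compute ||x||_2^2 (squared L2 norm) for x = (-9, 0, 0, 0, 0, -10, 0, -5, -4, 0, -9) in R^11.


Non-zero entries: [(0, -9), (5, -10), (7, -5), (8, -4), (10, -9)]
Squares: [81, 100, 25, 16, 81]
||x||_2^2 = sum = 303.

303


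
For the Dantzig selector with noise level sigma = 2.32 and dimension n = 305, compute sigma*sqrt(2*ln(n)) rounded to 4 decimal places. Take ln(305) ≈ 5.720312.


ln(305) ≈ 5.720312.
2*ln(n) ≈ 11.440624.
sqrt(2*ln(n)) ≈ sqrt(11.440624) ≈ 3.382399.
threshold ≈ 2.32*3.382399 = 7.84716568 ≈ 7.8472.

7.8472


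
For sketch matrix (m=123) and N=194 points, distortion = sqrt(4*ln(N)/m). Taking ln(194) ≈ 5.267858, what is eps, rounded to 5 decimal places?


ln(194) ≈ 5.267858.
4*ln(N)/m ≈ 4*5.267858/123 ≈ 0.17131246.
eps = sqrt(0.17131246) ≈ 0.4138991 ≈ 0.41390.

0.41390


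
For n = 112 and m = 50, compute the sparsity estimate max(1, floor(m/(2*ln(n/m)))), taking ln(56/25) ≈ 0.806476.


n/m = 112/50 = 56/25.
ln(n/m) ≈ 0.806476.
2*ln(n/m) ≈ 1.612952.
m/(2*ln(n/m)) ≈ 50/1.612952 ≈ 30.9991.
floor = 30.
k_max = max(1, 30) = 30.

30


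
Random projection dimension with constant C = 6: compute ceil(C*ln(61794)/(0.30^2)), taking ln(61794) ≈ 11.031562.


ln(61794) ≈ 11.031562.
eps^2 = 0.30^2 = 0.09.
C*ln(N)/eps^2 ≈ 6*11.031562/0.09 ≈ 735.4375.
m = ceil(735.4375) = 736.

736


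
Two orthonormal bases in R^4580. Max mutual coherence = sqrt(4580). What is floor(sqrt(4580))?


67^2 = 4489 <= 4580 < 4624 = 68^2, so 67 <= sqrt(4580) < 68.
floor(sqrt(4580)) = 67.

67


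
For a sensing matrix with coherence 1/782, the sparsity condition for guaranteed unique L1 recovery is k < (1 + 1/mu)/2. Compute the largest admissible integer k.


1/mu = 782.
1 + 1/mu = 783.
(1 + 1/mu)/2 = 391.5 is not an integer, so k_max = floor(391.5) = 391.

391


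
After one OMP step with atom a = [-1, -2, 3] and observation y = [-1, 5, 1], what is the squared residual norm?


a^T a = 14.
a^T y = -6.
coeff = -6/14 = -3/7.
||r||^2 = 171/7.

171/7


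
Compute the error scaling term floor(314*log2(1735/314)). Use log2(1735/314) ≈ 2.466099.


log2(n/k) = log2(1735/314) ≈ 2.466099.
k*log2(n/k) ≈ 314*2.466099 = 774.355086.
floor(774.355086) = 774.

774


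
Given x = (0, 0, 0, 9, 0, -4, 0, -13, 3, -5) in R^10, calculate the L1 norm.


Non-zero entries: [(3, 9), (5, -4), (7, -13), (8, 3), (9, -5)]
Absolute values: [9, 4, 13, 3, 5]
||x||_1 = sum = 34.

34


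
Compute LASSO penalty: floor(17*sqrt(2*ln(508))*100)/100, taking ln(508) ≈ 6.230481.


ln(508) ≈ 6.230481.
2*ln(n) ≈ 12.460962.
sqrt(2*ln(n)) ≈ sqrt(12.460962) ≈ 3.530009.
lambda ≈ 17*3.530009 = 60.010153.
floor(lambda*100)/100 = 60.01.

60.01


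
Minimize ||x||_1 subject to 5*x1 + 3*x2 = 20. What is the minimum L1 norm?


Axis intercepts:
  x1 = 4, x2 = 0: L1 = 4
  x1 = 0, x2 = 20/3: L1 = 20/3
x* = (4, 0)
||x*||_1 = 4.

4


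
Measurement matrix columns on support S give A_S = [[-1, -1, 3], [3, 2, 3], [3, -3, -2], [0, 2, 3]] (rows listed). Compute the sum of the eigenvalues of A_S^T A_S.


Sum of eigenvalues of A_S^T A_S = trace(A_S^T A_S) = sum of squared column norms of A_S.
A_S^T A_S diagonal: [19, 18, 31].
trace = 19 + 18 + 31 = 68.

68


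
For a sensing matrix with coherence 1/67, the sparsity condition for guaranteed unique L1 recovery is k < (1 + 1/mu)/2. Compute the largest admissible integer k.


1/mu = 67.
1 + 1/mu = 68.
(1 + 1/mu)/2 = 34 is an integer and the inequality is strict, so k_max = 34 - 1 = 33.

33


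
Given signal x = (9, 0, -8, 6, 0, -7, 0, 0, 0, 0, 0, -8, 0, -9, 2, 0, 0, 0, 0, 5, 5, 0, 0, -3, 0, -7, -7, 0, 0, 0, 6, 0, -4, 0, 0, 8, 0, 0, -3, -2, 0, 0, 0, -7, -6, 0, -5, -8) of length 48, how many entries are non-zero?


Non-zero positions: [0, 2, 3, 5, 11, 13, 14, 19, 20, 23, 25, 26, 30, 32, 35, 38, 39, 43, 44, 46, 47].
Sparsity = 21.

21


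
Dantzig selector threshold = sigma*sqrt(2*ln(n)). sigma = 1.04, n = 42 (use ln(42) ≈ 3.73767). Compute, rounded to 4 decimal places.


ln(42) ≈ 3.73767.
2*ln(n) ≈ 7.47534.
sqrt(2*ln(n)) ≈ sqrt(7.47534) ≈ 2.734107.
threshold ≈ 1.04*2.734107 = 2.84347128 ≈ 2.8435.

2.8435


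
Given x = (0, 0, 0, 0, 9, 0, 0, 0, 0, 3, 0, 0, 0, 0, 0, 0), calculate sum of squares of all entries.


Non-zero entries: [(4, 9), (9, 3)]
Squares: [81, 9]
||x||_2^2 = sum = 90.

90


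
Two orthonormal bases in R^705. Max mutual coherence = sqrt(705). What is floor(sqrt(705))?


26^2 = 676 <= 705 < 729 = 27^2, so 26 <= sqrt(705) < 27.
floor(sqrt(705)) = 26.

26


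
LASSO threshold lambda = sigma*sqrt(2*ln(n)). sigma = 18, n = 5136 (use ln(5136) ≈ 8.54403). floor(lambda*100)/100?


ln(5136) ≈ 8.54403.
2*ln(n) ≈ 17.08806.
sqrt(2*ln(n)) ≈ sqrt(17.08806) ≈ 4.133771.
lambda ≈ 18*4.133771 = 74.407878.
floor(lambda*100)/100 = 74.40.

74.40


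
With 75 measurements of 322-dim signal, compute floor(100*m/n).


100*m/n = 100*75/322 ≈ 23.2919.
floor = 23.

23


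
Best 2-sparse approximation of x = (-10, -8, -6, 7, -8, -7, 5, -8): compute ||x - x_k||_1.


Sorted |x_i| descending: [10, 8, 8, 8, 7, 7, 6, 5]
Keep top 2: [10, 8]
Tail entries: [8, 8, 7, 7, 6, 5]
L1 error = sum of tail = 41.

41


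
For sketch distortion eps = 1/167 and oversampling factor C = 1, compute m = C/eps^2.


1/eps = 167.
(1/eps)^2 = 27889.
m = 1*27889 = 27889.

27889


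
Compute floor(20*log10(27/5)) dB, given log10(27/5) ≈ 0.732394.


||x||/||e|| = 27/5.
log10(27/5) ≈ 0.732394.
20*log10(||x||/||e||) ≈ 20*0.732394 = 14.64788.
floor(14.64788) = 14.

14


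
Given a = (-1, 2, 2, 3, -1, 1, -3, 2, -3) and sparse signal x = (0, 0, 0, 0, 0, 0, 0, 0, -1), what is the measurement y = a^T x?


Non-zero terms: ['-3*-1']
Products: [3]
y = sum = 3.

3


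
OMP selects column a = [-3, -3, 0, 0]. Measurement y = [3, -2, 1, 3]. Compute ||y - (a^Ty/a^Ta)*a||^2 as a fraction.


a^T a = 18.
a^T y = -3.
coeff = -3/18 = -1/6.
||r||^2 = 45/2.

45/2


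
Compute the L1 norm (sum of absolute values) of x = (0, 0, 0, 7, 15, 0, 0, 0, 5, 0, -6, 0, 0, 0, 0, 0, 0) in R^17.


Non-zero entries: [(3, 7), (4, 15), (8, 5), (10, -6)]
Absolute values: [7, 15, 5, 6]
||x||_1 = sum = 33.

33


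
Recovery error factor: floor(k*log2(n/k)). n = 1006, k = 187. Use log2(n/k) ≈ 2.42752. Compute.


log2(n/k) = log2(1006/187) ≈ 2.42752.
k*log2(n/k) ≈ 187*2.42752 = 453.94624.
floor(453.94624) = 453.

453


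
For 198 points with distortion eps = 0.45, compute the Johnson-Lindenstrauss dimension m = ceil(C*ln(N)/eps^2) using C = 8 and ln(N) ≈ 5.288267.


ln(198) ≈ 5.288267.
eps^2 = 0.45^2 = 0.2025.
C*ln(N)/eps^2 ≈ 8*5.288267/0.2025 ≈ 208.9192.
m = ceil(208.9192) = 209.

209


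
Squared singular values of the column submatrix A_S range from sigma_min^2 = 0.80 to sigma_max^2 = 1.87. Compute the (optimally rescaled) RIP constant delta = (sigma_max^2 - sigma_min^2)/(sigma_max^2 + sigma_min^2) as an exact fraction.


lambda_max - lambda_min = 1.87 - 0.80 = 1.07.
lambda_max + lambda_min = 1.87 + 0.80 = 2.67.
delta = 1.07/2.67 = 107/267.

107/267


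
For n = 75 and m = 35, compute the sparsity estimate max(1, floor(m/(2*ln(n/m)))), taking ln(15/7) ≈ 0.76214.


n/m = 75/35 = 15/7.
ln(n/m) ≈ 0.76214.
2*ln(n/m) ≈ 1.52428.
m/(2*ln(n/m)) ≈ 35/1.52428 ≈ 22.9617.
floor = 22.
k_max = max(1, 22) = 22.

22


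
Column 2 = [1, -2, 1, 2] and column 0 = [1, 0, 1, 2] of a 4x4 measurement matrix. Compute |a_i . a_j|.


Inner product: 1*1 + -2*0 + 1*1 + 2*2
Products: [1, 0, 1, 4]
Sum = 6.
|dot| = 6.

6


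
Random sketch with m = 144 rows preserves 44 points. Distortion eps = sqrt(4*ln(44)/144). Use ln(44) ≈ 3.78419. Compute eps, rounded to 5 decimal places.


ln(44) ≈ 3.78419.
4*ln(N)/m ≈ 4*3.78419/144 ≈ 0.10511639.
eps = sqrt(0.10511639) ≈ 0.3242166 ≈ 0.32422.

0.32422


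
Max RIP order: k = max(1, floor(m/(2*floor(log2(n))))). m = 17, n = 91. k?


floor(log2(91)) = 6.
2*6 = 12.
m/(2*floor(log2(n))) = 17/12 ≈ 1.4167.
floor = 1.
k = max(1, 1) = 1.

1


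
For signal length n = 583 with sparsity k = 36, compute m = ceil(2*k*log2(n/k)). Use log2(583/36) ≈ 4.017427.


log2(n/k) = log2(583/36) ≈ 4.017427.
2*k*log2(n/k) ≈ 2*36*4.017427 = 289.254744.
m = ceil(289.254744) = 290.

290


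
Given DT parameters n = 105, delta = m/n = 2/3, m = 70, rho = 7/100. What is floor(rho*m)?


m = 2/3*105 = 70.
rho = 7/100.
rho*m = 7/100*70 = 4.9.
k = floor(4.9) = 4.

4


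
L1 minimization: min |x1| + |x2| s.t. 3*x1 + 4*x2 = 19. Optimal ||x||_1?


Axis intercepts:
  x1 = 19/3, x2 = 0: L1 = 19/3
  x1 = 0, x2 = 19/4: L1 = 19/4
x* = (0, 19/4)
||x*||_1 = 19/4.

19/4


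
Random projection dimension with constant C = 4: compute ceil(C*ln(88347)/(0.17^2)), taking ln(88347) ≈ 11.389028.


ln(88347) ≈ 11.389028.
eps^2 = 0.17^2 = 0.0289.
C*ln(N)/eps^2 ≈ 4*11.389028/0.0289 ≈ 1576.3361.
m = ceil(1576.3361) = 1577.

1577


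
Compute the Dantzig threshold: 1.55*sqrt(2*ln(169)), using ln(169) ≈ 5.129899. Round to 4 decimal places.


ln(169) ≈ 5.129899.
2*ln(n) ≈ 10.259798.
sqrt(2*ln(n)) ≈ sqrt(10.259798) ≈ 3.203092.
threshold ≈ 1.55*3.203092 = 4.9647926 ≈ 4.9648.

4.9648
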